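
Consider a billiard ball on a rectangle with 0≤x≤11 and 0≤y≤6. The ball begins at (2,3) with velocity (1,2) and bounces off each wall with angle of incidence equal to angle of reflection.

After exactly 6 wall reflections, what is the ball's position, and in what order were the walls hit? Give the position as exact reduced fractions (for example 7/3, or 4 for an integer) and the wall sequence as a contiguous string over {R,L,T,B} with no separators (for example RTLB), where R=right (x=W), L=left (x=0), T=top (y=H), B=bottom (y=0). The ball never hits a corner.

1. t=3/2 → T at (7/2,6); v=(1,-2)
2. t=3 → B at (13/2,0); v=(1,2)
3. t=3 → T at (19/2,6); v=(1,-2)
4. t=3/2 → R at (11,3); v=(-1,-2)
5. t=3/2 → B at (19/2,0); v=(-1,2)
6. t=3 → T at (13/2,6); v=(-1,-2)

Final position: (13/2,6)
Wall sequence: TBTRBT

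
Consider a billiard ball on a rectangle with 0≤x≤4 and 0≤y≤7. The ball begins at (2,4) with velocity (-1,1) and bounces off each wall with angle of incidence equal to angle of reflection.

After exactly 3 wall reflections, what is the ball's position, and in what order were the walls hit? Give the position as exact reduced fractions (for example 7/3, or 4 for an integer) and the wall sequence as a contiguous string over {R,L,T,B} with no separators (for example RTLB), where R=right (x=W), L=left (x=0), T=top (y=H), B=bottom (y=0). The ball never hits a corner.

1. t=2 → L at (0,6); v=(1,1)
2. t=1 → T at (1,7); v=(1,-1)
3. t=3 → R at (4,4); v=(-1,-1)

Final position: (4,4)
Wall sequence: LTR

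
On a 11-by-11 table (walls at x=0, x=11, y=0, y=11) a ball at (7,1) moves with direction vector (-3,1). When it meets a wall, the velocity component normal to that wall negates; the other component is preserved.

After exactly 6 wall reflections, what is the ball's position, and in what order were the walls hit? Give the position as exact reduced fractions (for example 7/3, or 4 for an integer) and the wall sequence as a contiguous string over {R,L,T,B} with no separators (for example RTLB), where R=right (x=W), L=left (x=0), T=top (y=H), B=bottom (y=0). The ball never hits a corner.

1. t=7/3 → L at (0,10/3); v=(3,1)
2. t=11/3 → R at (11,7); v=(-3,1)
3. t=11/3 → L at (0,32/3); v=(3,1)
4. t=1/3 → T at (1,11); v=(3,-1)
5. t=10/3 → R at (11,23/3); v=(-3,-1)
6. t=11/3 → L at (0,4); v=(3,-1)

Final position: (0,4)
Wall sequence: LRLTRL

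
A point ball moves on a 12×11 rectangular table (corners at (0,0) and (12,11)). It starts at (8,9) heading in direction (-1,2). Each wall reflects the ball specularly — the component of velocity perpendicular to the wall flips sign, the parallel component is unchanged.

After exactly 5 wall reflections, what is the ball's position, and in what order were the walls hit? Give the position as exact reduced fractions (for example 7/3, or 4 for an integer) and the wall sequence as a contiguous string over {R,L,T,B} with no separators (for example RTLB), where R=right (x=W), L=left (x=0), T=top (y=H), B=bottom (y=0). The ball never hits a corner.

1. t=1 → T at (7,11); v=(-1,-2)
2. t=11/2 → B at (3/2,0); v=(-1,2)
3. t=3/2 → L at (0,3); v=(1,2)
4. t=4 → T at (4,11); v=(1,-2)
5. t=11/2 → B at (19/2,0); v=(1,2)

Final position: (19/2,0)
Wall sequence: TBLTB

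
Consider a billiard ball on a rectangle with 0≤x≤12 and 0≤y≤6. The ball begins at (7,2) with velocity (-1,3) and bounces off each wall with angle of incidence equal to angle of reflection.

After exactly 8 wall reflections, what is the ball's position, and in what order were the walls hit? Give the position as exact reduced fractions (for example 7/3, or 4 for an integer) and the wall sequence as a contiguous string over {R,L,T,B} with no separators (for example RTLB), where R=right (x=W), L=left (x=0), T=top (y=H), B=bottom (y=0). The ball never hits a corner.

Final position: (19/3,6)
Wall sequence: TBTLBTBT

1. t=4/3 → T at (17/3,6); v=(-1,-3)
2. t=2 → B at (11/3,0); v=(-1,3)
3. t=2 → T at (5/3,6); v=(-1,-3)
4. t=5/3 → L at (0,1); v=(1,-3)
5. t=1/3 → B at (1/3,0); v=(1,3)
6. t=2 → T at (7/3,6); v=(1,-3)
7. t=2 → B at (13/3,0); v=(1,3)
8. t=2 → T at (19/3,6); v=(1,-3)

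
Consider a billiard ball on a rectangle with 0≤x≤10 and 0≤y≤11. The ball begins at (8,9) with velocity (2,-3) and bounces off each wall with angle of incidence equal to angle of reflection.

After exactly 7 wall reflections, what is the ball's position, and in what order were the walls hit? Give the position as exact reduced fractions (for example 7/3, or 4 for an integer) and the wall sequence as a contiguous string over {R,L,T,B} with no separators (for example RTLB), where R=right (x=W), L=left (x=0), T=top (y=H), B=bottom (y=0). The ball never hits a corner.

Final position: (4,11)
Wall sequence: RBLTBRT

1. t=1 → R at (10,6); v=(-2,-3)
2. t=2 → B at (6,0); v=(-2,3)
3. t=3 → L at (0,9); v=(2,3)
4. t=2/3 → T at (4/3,11); v=(2,-3)
5. t=11/3 → B at (26/3,0); v=(2,3)
6. t=2/3 → R at (10,2); v=(-2,3)
7. t=3 → T at (4,11); v=(-2,-3)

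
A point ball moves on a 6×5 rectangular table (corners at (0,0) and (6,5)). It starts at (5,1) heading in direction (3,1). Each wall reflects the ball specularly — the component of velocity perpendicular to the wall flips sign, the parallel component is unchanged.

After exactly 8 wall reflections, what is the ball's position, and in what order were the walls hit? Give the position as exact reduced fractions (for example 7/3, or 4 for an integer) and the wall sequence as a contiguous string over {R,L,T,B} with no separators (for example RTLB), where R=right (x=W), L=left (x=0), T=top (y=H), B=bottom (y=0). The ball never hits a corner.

Final position: (0,4/3)
Wall sequence: RLTRLRBL

1. t=1/3 → R at (6,4/3); v=(-3,1)
2. t=2 → L at (0,10/3); v=(3,1)
3. t=5/3 → T at (5,5); v=(3,-1)
4. t=1/3 → R at (6,14/3); v=(-3,-1)
5. t=2 → L at (0,8/3); v=(3,-1)
6. t=2 → R at (6,2/3); v=(-3,-1)
7. t=2/3 → B at (4,0); v=(-3,1)
8. t=4/3 → L at (0,4/3); v=(3,1)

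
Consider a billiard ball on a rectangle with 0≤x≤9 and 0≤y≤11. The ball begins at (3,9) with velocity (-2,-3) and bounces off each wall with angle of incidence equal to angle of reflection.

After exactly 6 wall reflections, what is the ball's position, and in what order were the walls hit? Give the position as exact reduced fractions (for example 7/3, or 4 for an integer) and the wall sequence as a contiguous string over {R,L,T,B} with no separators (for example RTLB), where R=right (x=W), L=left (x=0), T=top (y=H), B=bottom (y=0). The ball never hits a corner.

Final position: (0,1/2)
Wall sequence: LBRTBL

1. t=3/2 → L at (0,9/2); v=(2,-3)
2. t=3/2 → B at (3,0); v=(2,3)
3. t=3 → R at (9,9); v=(-2,3)
4. t=2/3 → T at (23/3,11); v=(-2,-3)
5. t=11/3 → B at (1/3,0); v=(-2,3)
6. t=1/6 → L at (0,1/2); v=(2,3)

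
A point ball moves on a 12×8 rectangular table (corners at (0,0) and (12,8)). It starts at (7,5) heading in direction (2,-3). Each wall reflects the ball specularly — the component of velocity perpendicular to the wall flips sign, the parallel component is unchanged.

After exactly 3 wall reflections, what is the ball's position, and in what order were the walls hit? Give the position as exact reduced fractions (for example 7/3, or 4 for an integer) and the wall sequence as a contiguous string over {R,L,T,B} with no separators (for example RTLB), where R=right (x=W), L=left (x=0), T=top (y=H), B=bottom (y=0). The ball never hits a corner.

Final position: (25/3,8)
Wall sequence: BRT

1. t=5/3 → B at (31/3,0); v=(2,3)
2. t=5/6 → R at (12,5/2); v=(-2,3)
3. t=11/6 → T at (25/3,8); v=(-2,-3)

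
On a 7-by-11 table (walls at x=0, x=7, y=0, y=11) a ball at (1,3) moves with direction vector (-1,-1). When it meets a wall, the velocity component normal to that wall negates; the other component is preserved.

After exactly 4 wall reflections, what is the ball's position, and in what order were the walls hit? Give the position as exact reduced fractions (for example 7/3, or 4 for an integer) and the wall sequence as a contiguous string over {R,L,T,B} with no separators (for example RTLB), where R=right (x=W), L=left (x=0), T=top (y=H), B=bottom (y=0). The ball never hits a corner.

1. t=1 → L at (0,2); v=(1,-1)
2. t=2 → B at (2,0); v=(1,1)
3. t=5 → R at (7,5); v=(-1,1)
4. t=6 → T at (1,11); v=(-1,-1)

Final position: (1,11)
Wall sequence: LBRT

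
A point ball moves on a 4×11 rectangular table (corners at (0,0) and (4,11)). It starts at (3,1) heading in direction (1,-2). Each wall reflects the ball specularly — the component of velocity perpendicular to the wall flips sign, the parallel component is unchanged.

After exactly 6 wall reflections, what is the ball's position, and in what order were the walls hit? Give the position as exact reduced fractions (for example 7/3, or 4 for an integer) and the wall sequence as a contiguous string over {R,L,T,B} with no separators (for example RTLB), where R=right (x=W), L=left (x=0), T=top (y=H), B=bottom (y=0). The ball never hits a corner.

1. t=1/2 → B at (7/2,0); v=(1,2)
2. t=1/2 → R at (4,1); v=(-1,2)
3. t=4 → L at (0,9); v=(1,2)
4. t=1 → T at (1,11); v=(1,-2)
5. t=3 → R at (4,5); v=(-1,-2)
6. t=5/2 → B at (3/2,0); v=(-1,2)

Final position: (3/2,0)
Wall sequence: BRLTRB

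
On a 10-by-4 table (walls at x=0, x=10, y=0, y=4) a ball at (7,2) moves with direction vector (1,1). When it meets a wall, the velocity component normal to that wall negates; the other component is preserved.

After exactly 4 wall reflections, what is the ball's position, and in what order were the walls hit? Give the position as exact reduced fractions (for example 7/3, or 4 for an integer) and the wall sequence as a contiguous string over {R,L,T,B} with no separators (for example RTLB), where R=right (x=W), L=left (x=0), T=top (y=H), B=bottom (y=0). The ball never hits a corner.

1. t=2 → T at (9,4); v=(1,-1)
2. t=1 → R at (10,3); v=(-1,-1)
3. t=3 → B at (7,0); v=(-1,1)
4. t=4 → T at (3,4); v=(-1,-1)

Final position: (3,4)
Wall sequence: TRBT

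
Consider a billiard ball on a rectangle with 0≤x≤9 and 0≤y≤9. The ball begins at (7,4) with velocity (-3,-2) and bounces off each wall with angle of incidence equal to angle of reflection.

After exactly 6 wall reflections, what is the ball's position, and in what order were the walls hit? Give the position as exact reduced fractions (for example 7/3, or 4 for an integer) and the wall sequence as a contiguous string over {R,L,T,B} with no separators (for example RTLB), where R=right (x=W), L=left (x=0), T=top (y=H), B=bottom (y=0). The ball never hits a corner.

Final position: (8,0)
Wall sequence: BLRTLB

1. t=2 → B at (1,0); v=(-3,2)
2. t=1/3 → L at (0,2/3); v=(3,2)
3. t=3 → R at (9,20/3); v=(-3,2)
4. t=7/6 → T at (11/2,9); v=(-3,-2)
5. t=11/6 → L at (0,16/3); v=(3,-2)
6. t=8/3 → B at (8,0); v=(3,2)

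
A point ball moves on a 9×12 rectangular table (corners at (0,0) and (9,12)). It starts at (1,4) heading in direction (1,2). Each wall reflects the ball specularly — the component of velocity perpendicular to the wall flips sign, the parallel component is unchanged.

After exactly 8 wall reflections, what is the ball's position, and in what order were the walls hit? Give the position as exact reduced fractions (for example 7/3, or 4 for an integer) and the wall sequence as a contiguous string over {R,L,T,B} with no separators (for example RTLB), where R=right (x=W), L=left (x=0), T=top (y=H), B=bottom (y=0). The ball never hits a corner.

Final position: (7,12)
Wall sequence: TRBTLBRT

1. t=4 → T at (5,12); v=(1,-2)
2. t=4 → R at (9,4); v=(-1,-2)
3. t=2 → B at (7,0); v=(-1,2)
4. t=6 → T at (1,12); v=(-1,-2)
5. t=1 → L at (0,10); v=(1,-2)
6. t=5 → B at (5,0); v=(1,2)
7. t=4 → R at (9,8); v=(-1,2)
8. t=2 → T at (7,12); v=(-1,-2)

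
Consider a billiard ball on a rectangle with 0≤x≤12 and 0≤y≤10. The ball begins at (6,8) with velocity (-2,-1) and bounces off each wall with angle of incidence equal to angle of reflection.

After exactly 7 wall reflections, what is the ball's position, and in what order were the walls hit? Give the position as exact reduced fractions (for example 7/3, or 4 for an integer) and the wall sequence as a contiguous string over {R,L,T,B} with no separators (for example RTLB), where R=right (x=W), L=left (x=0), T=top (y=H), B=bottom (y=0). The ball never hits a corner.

1. t=3 → L at (0,5); v=(2,-1)
2. t=5 → B at (10,0); v=(2,1)
3. t=1 → R at (12,1); v=(-2,1)
4. t=6 → L at (0,7); v=(2,1)
5. t=3 → T at (6,10); v=(2,-1)
6. t=3 → R at (12,7); v=(-2,-1)
7. t=6 → L at (0,1); v=(2,-1)

Final position: (0,1)
Wall sequence: LBRLTRL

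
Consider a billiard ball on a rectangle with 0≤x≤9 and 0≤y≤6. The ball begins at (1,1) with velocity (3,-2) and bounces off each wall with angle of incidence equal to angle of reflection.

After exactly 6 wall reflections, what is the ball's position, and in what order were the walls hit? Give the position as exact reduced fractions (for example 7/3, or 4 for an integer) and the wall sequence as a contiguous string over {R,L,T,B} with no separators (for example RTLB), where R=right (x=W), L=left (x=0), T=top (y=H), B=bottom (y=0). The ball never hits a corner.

1. t=1/2 → B at (5/2,0); v=(3,2)
2. t=13/6 → R at (9,13/3); v=(-3,2)
3. t=5/6 → T at (13/2,6); v=(-3,-2)
4. t=13/6 → L at (0,5/3); v=(3,-2)
5. t=5/6 → B at (5/2,0); v=(3,2)
6. t=13/6 → R at (9,13/3); v=(-3,2)

Final position: (9,13/3)
Wall sequence: BRTLBR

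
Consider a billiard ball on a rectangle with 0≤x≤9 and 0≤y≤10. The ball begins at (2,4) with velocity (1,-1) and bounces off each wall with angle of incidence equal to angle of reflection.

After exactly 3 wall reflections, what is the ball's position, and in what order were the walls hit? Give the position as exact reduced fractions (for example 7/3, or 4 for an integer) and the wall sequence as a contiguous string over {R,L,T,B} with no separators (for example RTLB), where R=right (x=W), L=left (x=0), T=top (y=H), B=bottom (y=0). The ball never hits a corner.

Final position: (2,10)
Wall sequence: BRT

1. t=4 → B at (6,0); v=(1,1)
2. t=3 → R at (9,3); v=(-1,1)
3. t=7 → T at (2,10); v=(-1,-1)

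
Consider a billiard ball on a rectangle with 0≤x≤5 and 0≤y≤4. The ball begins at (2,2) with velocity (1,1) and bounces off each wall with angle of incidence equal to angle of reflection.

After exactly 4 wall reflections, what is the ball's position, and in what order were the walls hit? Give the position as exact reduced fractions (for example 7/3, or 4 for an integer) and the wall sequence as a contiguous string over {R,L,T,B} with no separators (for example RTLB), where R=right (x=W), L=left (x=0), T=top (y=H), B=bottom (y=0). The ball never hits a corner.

Final position: (0,2)
Wall sequence: TRBL

1. t=2 → T at (4,4); v=(1,-1)
2. t=1 → R at (5,3); v=(-1,-1)
3. t=3 → B at (2,0); v=(-1,1)
4. t=2 → L at (0,2); v=(1,1)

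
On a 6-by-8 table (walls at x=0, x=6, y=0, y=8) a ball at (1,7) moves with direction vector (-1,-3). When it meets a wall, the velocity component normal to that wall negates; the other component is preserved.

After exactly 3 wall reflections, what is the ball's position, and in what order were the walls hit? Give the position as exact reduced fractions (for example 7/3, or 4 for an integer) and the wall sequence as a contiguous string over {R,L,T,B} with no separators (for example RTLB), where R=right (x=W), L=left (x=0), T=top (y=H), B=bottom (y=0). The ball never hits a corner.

1. t=1 → L at (0,4); v=(1,-3)
2. t=4/3 → B at (4/3,0); v=(1,3)
3. t=8/3 → T at (4,8); v=(1,-3)

Final position: (4,8)
Wall sequence: LBT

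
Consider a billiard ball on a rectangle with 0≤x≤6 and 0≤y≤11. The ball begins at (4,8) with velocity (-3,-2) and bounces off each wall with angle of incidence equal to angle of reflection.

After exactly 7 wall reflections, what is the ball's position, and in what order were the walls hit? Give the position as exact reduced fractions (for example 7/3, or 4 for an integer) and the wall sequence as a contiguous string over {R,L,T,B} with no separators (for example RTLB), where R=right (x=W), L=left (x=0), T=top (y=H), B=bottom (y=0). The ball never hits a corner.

1. t=4/3 → L at (0,16/3); v=(3,-2)
2. t=2 → R at (6,4/3); v=(-3,-2)
3. t=2/3 → B at (4,0); v=(-3,2)
4. t=4/3 → L at (0,8/3); v=(3,2)
5. t=2 → R at (6,20/3); v=(-3,2)
6. t=2 → L at (0,32/3); v=(3,2)
7. t=1/6 → T at (1/2,11); v=(3,-2)

Final position: (1/2,11)
Wall sequence: LRBLRLT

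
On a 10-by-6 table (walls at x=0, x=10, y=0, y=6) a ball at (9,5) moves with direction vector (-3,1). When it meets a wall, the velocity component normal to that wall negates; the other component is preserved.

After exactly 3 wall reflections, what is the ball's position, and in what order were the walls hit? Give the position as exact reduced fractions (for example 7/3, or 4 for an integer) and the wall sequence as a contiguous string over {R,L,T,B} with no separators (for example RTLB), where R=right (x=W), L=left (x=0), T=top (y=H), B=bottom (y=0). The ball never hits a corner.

1. t=1 → T at (6,6); v=(-3,-1)
2. t=2 → L at (0,4); v=(3,-1)
3. t=10/3 → R at (10,2/3); v=(-3,-1)

Final position: (10,2/3)
Wall sequence: TLR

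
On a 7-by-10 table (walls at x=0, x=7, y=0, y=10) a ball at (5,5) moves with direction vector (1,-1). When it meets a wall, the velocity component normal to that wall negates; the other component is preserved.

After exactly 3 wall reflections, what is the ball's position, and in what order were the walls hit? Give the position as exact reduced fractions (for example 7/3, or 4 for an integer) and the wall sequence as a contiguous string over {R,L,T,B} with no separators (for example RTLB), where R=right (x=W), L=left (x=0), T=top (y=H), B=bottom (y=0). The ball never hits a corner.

Final position: (0,4)
Wall sequence: RBL

1. t=2 → R at (7,3); v=(-1,-1)
2. t=3 → B at (4,0); v=(-1,1)
3. t=4 → L at (0,4); v=(1,1)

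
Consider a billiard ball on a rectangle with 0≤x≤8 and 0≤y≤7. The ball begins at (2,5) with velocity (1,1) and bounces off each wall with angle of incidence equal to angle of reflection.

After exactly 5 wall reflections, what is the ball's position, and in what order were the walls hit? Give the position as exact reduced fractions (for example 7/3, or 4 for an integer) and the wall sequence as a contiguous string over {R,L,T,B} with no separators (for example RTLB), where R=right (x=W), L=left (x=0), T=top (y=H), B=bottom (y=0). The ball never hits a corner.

1. t=2 → T at (4,7); v=(1,-1)
2. t=4 → R at (8,3); v=(-1,-1)
3. t=3 → B at (5,0); v=(-1,1)
4. t=5 → L at (0,5); v=(1,1)
5. t=2 → T at (2,7); v=(1,-1)

Final position: (2,7)
Wall sequence: TRBLT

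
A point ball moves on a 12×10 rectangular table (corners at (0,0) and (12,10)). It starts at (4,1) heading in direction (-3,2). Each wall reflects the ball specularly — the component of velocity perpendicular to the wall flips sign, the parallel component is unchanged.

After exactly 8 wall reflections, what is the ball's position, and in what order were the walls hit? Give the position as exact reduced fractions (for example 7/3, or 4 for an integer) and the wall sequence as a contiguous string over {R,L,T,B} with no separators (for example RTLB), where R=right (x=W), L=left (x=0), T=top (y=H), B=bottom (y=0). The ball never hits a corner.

Final position: (0,13/3)
Wall sequence: LTRLBRTL

1. t=4/3 → L at (0,11/3); v=(3,2)
2. t=19/6 → T at (19/2,10); v=(3,-2)
3. t=5/6 → R at (12,25/3); v=(-3,-2)
4. t=4 → L at (0,1/3); v=(3,-2)
5. t=1/6 → B at (1/2,0); v=(3,2)
6. t=23/6 → R at (12,23/3); v=(-3,2)
7. t=7/6 → T at (17/2,10); v=(-3,-2)
8. t=17/6 → L at (0,13/3); v=(3,-2)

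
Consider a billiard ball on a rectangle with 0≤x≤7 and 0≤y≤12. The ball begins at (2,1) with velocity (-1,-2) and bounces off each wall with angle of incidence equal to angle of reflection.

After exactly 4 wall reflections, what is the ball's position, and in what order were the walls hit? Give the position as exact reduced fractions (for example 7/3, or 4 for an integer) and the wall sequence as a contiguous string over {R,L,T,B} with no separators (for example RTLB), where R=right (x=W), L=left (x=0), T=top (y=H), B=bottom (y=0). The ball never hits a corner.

Final position: (7,7)
Wall sequence: BLTR

1. t=1/2 → B at (3/2,0); v=(-1,2)
2. t=3/2 → L at (0,3); v=(1,2)
3. t=9/2 → T at (9/2,12); v=(1,-2)
4. t=5/2 → R at (7,7); v=(-1,-2)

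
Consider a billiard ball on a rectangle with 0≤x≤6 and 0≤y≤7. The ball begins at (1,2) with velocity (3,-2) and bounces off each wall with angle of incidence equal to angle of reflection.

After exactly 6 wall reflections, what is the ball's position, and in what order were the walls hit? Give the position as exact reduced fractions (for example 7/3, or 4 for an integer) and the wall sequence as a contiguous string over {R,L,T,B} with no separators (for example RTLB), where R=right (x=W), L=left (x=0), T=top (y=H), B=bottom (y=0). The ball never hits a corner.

1. t=1 → B at (4,0); v=(3,2)
2. t=2/3 → R at (6,4/3); v=(-3,2)
3. t=2 → L at (0,16/3); v=(3,2)
4. t=5/6 → T at (5/2,7); v=(3,-2)
5. t=7/6 → R at (6,14/3); v=(-3,-2)
6. t=2 → L at (0,2/3); v=(3,-2)

Final position: (0,2/3)
Wall sequence: BRLTRL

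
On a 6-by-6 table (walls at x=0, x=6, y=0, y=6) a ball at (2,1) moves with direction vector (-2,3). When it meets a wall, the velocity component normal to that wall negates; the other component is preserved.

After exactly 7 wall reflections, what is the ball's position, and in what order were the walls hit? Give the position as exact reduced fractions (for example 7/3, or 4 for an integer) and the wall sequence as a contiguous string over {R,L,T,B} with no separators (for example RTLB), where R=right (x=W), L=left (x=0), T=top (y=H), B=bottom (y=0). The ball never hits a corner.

1. t=1 → L at (0,4); v=(2,3)
2. t=2/3 → T at (4/3,6); v=(2,-3)
3. t=2 → B at (16/3,0); v=(2,3)
4. t=1/3 → R at (6,1); v=(-2,3)
5. t=5/3 → T at (8/3,6); v=(-2,-3)
6. t=4/3 → L at (0,2); v=(2,-3)
7. t=2/3 → B at (4/3,0); v=(2,3)

Final position: (4/3,0)
Wall sequence: LTBRTLB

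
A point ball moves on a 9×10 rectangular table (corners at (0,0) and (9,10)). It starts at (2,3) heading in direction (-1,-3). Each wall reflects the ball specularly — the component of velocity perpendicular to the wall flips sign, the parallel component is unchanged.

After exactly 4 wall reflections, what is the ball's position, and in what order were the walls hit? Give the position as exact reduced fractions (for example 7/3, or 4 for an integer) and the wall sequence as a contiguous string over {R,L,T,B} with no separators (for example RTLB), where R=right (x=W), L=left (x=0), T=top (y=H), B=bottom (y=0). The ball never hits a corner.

1. t=1 → B at (1,0); v=(-1,3)
2. t=1 → L at (0,3); v=(1,3)
3. t=7/3 → T at (7/3,10); v=(1,-3)
4. t=10/3 → B at (17/3,0); v=(1,3)

Final position: (17/3,0)
Wall sequence: BLTB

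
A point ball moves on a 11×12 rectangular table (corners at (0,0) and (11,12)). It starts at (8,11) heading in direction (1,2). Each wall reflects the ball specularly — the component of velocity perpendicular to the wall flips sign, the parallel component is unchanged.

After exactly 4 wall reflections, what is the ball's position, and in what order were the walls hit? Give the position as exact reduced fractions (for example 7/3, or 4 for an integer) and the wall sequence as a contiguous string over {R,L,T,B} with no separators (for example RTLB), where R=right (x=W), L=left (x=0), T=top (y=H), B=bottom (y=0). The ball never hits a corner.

Final position: (3/2,12)
Wall sequence: TRBT

1. t=1/2 → T at (17/2,12); v=(1,-2)
2. t=5/2 → R at (11,7); v=(-1,-2)
3. t=7/2 → B at (15/2,0); v=(-1,2)
4. t=6 → T at (3/2,12); v=(-1,-2)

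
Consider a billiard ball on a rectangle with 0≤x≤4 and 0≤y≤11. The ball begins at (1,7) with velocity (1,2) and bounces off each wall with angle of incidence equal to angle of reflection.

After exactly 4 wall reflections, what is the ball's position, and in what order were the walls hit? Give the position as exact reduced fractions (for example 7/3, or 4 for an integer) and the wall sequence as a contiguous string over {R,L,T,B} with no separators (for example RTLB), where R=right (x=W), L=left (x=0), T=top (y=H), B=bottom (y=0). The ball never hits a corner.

Final position: (1/2,0)
Wall sequence: TRLB

1. t=2 → T at (3,11); v=(1,-2)
2. t=1 → R at (4,9); v=(-1,-2)
3. t=4 → L at (0,1); v=(1,-2)
4. t=1/2 → B at (1/2,0); v=(1,2)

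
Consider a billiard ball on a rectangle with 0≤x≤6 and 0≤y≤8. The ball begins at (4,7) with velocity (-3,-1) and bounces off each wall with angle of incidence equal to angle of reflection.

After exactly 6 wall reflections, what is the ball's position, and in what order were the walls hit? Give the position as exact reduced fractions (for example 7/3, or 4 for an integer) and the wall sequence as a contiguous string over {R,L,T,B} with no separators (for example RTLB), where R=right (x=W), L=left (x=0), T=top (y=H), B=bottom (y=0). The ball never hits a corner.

1. t=4/3 → L at (0,17/3); v=(3,-1)
2. t=2 → R at (6,11/3); v=(-3,-1)
3. t=2 → L at (0,5/3); v=(3,-1)
4. t=5/3 → B at (5,0); v=(3,1)
5. t=1/3 → R at (6,1/3); v=(-3,1)
6. t=2 → L at (0,7/3); v=(3,1)

Final position: (0,7/3)
Wall sequence: LRLBRL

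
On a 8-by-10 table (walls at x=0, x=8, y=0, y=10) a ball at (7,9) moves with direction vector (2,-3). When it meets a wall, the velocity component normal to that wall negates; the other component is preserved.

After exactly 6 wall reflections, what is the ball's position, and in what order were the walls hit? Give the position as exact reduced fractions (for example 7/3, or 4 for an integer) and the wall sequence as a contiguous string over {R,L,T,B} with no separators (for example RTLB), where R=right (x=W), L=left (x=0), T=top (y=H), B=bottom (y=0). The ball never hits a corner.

1. t=1/2 → R at (8,15/2); v=(-2,-3)
2. t=5/2 → B at (3,0); v=(-2,3)
3. t=3/2 → L at (0,9/2); v=(2,3)
4. t=11/6 → T at (11/3,10); v=(2,-3)
5. t=13/6 → R at (8,7/2); v=(-2,-3)
6. t=7/6 → B at (17/3,0); v=(-2,3)

Final position: (17/3,0)
Wall sequence: RBLTRB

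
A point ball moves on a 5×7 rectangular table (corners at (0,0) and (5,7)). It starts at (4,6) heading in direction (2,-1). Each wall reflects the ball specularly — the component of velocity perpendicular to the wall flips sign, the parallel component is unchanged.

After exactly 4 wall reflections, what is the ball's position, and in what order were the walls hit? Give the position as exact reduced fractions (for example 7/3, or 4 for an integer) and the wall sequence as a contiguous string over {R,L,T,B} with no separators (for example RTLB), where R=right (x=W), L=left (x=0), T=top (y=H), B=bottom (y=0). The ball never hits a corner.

1. t=1/2 → R at (5,11/2); v=(-2,-1)
2. t=5/2 → L at (0,3); v=(2,-1)
3. t=5/2 → R at (5,1/2); v=(-2,-1)
4. t=1/2 → B at (4,0); v=(-2,1)

Final position: (4,0)
Wall sequence: RLRB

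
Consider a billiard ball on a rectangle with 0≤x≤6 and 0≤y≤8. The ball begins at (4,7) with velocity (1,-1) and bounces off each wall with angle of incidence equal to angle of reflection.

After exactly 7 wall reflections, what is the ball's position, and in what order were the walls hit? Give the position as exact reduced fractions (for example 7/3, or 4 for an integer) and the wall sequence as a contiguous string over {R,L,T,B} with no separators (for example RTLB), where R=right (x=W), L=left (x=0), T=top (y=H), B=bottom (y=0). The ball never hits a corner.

Final position: (3,0)
Wall sequence: RBLRTLB

1. t=2 → R at (6,5); v=(-1,-1)
2. t=5 → B at (1,0); v=(-1,1)
3. t=1 → L at (0,1); v=(1,1)
4. t=6 → R at (6,7); v=(-1,1)
5. t=1 → T at (5,8); v=(-1,-1)
6. t=5 → L at (0,3); v=(1,-1)
7. t=3 → B at (3,0); v=(1,1)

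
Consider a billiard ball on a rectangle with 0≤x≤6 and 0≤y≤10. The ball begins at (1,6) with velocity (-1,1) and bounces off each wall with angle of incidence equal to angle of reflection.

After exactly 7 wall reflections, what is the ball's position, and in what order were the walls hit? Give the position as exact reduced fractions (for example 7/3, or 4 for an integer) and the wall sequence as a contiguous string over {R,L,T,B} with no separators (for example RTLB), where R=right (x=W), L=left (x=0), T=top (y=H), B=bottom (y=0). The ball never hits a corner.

1. t=1 → L at (0,7); v=(1,1)
2. t=3 → T at (3,10); v=(1,-1)
3. t=3 → R at (6,7); v=(-1,-1)
4. t=6 → L at (0,1); v=(1,-1)
5. t=1 → B at (1,0); v=(1,1)
6. t=5 → R at (6,5); v=(-1,1)
7. t=5 → T at (1,10); v=(-1,-1)

Final position: (1,10)
Wall sequence: LTRLBRT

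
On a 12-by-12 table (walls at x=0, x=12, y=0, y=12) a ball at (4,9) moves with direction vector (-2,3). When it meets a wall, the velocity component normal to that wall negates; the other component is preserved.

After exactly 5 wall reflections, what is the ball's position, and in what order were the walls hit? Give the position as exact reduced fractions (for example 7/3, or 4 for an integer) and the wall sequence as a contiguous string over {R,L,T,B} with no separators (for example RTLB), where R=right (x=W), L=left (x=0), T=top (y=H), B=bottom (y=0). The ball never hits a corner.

1. t=1 → T at (2,12); v=(-2,-3)
2. t=1 → L at (0,9); v=(2,-3)
3. t=3 → B at (6,0); v=(2,3)
4. t=3 → R at (12,9); v=(-2,3)
5. t=1 → T at (10,12); v=(-2,-3)

Final position: (10,12)
Wall sequence: TLBRT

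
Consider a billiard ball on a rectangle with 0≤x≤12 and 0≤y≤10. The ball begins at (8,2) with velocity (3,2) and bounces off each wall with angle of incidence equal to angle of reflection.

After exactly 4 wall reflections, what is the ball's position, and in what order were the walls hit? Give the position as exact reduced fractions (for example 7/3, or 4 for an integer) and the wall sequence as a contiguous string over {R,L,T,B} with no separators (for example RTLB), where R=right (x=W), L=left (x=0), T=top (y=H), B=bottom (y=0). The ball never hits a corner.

Final position: (11,0)
Wall sequence: RTLB

1. t=4/3 → R at (12,14/3); v=(-3,2)
2. t=8/3 → T at (4,10); v=(-3,-2)
3. t=4/3 → L at (0,22/3); v=(3,-2)
4. t=11/3 → B at (11,0); v=(3,2)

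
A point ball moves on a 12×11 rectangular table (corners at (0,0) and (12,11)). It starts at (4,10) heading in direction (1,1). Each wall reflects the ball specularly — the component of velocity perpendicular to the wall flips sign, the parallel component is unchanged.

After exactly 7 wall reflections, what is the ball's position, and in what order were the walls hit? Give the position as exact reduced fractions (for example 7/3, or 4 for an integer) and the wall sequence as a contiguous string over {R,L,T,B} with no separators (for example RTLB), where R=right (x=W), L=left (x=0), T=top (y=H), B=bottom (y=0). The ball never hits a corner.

1. t=1 → T at (5,11); v=(1,-1)
2. t=7 → R at (12,4); v=(-1,-1)
3. t=4 → B at (8,0); v=(-1,1)
4. t=8 → L at (0,8); v=(1,1)
5. t=3 → T at (3,11); v=(1,-1)
6. t=9 → R at (12,2); v=(-1,-1)
7. t=2 → B at (10,0); v=(-1,1)

Final position: (10,0)
Wall sequence: TRBLTRB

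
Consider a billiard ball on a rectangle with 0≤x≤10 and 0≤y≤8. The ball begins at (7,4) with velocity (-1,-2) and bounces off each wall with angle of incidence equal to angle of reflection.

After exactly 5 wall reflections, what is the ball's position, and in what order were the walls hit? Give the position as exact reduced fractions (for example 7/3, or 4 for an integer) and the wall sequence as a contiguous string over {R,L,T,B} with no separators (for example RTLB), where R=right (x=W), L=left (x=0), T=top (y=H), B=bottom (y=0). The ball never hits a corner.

1. t=2 → B at (5,0); v=(-1,2)
2. t=4 → T at (1,8); v=(-1,-2)
3. t=1 → L at (0,6); v=(1,-2)
4. t=3 → B at (3,0); v=(1,2)
5. t=4 → T at (7,8); v=(1,-2)

Final position: (7,8)
Wall sequence: BTLBT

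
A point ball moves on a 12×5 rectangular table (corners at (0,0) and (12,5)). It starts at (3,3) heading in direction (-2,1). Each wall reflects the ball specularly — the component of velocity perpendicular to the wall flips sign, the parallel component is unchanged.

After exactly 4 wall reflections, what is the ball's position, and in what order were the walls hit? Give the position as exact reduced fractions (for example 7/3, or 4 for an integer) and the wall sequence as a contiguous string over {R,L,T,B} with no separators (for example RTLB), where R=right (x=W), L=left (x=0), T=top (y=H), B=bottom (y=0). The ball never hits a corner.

Final position: (12,1/2)
Wall sequence: LTBR

1. t=3/2 → L at (0,9/2); v=(2,1)
2. t=1/2 → T at (1,5); v=(2,-1)
3. t=5 → B at (11,0); v=(2,1)
4. t=1/2 → R at (12,1/2); v=(-2,1)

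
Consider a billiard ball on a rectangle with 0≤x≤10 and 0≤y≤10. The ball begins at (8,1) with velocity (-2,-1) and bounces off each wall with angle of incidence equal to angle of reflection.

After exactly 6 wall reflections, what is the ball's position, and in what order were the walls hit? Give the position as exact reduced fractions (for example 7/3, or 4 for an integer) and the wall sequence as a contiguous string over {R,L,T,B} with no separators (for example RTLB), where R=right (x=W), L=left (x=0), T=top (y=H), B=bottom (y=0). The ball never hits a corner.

1. t=1 → B at (6,0); v=(-2,1)
2. t=3 → L at (0,3); v=(2,1)
3. t=5 → R at (10,8); v=(-2,1)
4. t=2 → T at (6,10); v=(-2,-1)
5. t=3 → L at (0,7); v=(2,-1)
6. t=5 → R at (10,2); v=(-2,-1)

Final position: (10,2)
Wall sequence: BLRTLR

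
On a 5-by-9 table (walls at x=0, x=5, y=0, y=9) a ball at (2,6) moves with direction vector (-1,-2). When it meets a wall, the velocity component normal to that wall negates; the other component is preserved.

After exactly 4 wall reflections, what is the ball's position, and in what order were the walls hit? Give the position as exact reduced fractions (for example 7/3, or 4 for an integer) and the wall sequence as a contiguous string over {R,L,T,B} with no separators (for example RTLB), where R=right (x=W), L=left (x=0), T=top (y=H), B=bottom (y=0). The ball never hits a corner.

1. t=2 → L at (0,2); v=(1,-2)
2. t=1 → B at (1,0); v=(1,2)
3. t=4 → R at (5,8); v=(-1,2)
4. t=1/2 → T at (9/2,9); v=(-1,-2)

Final position: (9/2,9)
Wall sequence: LBRT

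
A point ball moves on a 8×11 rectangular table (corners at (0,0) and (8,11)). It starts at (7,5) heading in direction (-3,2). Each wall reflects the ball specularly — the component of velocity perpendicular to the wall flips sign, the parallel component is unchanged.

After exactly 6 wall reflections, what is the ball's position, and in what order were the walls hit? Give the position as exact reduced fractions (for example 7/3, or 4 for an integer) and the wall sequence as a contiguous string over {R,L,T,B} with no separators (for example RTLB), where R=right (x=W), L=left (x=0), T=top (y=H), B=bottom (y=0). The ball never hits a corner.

1. t=7/3 → L at (0,29/3); v=(3,2)
2. t=2/3 → T at (2,11); v=(3,-2)
3. t=2 → R at (8,7); v=(-3,-2)
4. t=8/3 → L at (0,5/3); v=(3,-2)
5. t=5/6 → B at (5/2,0); v=(3,2)
6. t=11/6 → R at (8,11/3); v=(-3,2)

Final position: (8,11/3)
Wall sequence: LTRLBR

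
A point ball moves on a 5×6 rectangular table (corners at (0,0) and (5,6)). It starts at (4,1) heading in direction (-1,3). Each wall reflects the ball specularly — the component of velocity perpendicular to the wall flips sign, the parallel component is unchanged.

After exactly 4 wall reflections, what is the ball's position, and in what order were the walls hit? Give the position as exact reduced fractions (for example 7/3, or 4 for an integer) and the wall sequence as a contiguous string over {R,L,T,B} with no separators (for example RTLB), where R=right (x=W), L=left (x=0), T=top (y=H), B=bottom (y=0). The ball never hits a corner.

Final position: (5/3,6)
Wall sequence: TBLT

1. t=5/3 → T at (7/3,6); v=(-1,-3)
2. t=2 → B at (1/3,0); v=(-1,3)
3. t=1/3 → L at (0,1); v=(1,3)
4. t=5/3 → T at (5/3,6); v=(1,-3)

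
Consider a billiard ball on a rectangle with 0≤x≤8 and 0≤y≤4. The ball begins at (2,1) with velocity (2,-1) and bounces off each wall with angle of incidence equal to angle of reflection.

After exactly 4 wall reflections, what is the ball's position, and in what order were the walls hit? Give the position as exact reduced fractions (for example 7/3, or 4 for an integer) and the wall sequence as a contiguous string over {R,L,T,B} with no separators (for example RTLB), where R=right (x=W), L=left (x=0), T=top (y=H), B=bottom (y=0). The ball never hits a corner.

Final position: (0,2)
Wall sequence: BRTL

1. t=1 → B at (4,0); v=(2,1)
2. t=2 → R at (8,2); v=(-2,1)
3. t=2 → T at (4,4); v=(-2,-1)
4. t=2 → L at (0,2); v=(2,-1)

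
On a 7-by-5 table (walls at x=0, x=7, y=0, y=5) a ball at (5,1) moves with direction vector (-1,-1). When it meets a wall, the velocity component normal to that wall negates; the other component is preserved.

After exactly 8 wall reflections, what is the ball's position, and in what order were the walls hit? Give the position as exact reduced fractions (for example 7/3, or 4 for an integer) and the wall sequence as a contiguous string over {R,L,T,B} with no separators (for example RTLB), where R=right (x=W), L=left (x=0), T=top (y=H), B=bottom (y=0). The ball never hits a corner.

1. t=1 → B at (4,0); v=(-1,1)
2. t=4 → L at (0,4); v=(1,1)
3. t=1 → T at (1,5); v=(1,-1)
4. t=5 → B at (6,0); v=(1,1)
5. t=1 → R at (7,1); v=(-1,1)
6. t=4 → T at (3,5); v=(-1,-1)
7. t=3 → L at (0,2); v=(1,-1)
8. t=2 → B at (2,0); v=(1,1)

Final position: (2,0)
Wall sequence: BLTBRTLB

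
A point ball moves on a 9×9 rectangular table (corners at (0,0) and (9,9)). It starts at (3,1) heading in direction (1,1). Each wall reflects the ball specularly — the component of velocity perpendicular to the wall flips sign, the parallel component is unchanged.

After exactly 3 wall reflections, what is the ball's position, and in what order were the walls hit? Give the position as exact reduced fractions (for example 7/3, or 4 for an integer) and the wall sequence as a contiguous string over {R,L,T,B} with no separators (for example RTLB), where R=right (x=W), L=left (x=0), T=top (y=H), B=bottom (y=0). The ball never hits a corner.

1. t=6 → R at (9,7); v=(-1,1)
2. t=2 → T at (7,9); v=(-1,-1)
3. t=7 → L at (0,2); v=(1,-1)

Final position: (0,2)
Wall sequence: RTL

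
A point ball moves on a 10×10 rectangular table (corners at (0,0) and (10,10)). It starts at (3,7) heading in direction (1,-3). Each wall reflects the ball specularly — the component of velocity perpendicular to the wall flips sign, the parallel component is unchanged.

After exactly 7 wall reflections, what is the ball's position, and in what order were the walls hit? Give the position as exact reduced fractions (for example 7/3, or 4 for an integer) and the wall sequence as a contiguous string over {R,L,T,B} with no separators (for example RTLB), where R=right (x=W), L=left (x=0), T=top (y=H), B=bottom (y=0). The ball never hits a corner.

Final position: (0,4)
Wall sequence: BTRBTBL

1. t=7/3 → B at (16/3,0); v=(1,3)
2. t=10/3 → T at (26/3,10); v=(1,-3)
3. t=4/3 → R at (10,6); v=(-1,-3)
4. t=2 → B at (8,0); v=(-1,3)
5. t=10/3 → T at (14/3,10); v=(-1,-3)
6. t=10/3 → B at (4/3,0); v=(-1,3)
7. t=4/3 → L at (0,4); v=(1,3)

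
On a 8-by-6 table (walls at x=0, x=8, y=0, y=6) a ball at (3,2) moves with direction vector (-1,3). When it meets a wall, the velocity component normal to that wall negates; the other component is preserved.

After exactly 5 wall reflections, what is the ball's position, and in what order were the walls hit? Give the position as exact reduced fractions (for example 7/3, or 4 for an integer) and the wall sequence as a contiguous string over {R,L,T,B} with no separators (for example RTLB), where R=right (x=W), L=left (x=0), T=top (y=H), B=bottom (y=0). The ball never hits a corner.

Final position: (13/3,0)
Wall sequence: TLBTB

1. t=4/3 → T at (5/3,6); v=(-1,-3)
2. t=5/3 → L at (0,1); v=(1,-3)
3. t=1/3 → B at (1/3,0); v=(1,3)
4. t=2 → T at (7/3,6); v=(1,-3)
5. t=2 → B at (13/3,0); v=(1,3)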